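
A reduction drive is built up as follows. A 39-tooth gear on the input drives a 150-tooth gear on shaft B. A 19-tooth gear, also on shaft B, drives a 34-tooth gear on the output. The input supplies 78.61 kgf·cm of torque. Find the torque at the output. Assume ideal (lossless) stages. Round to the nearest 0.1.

Gear mesh: ratio = 150/39 = 3.8462; torque at shaft B = 78.61 × 3.8462 = 302.35 kgf·cm.
Gear mesh: ratio = 34/19 = 1.7895; torque at the output = 302.35 × 1.7895 = 541.04 kgf·cm.

541.0 kgf·cm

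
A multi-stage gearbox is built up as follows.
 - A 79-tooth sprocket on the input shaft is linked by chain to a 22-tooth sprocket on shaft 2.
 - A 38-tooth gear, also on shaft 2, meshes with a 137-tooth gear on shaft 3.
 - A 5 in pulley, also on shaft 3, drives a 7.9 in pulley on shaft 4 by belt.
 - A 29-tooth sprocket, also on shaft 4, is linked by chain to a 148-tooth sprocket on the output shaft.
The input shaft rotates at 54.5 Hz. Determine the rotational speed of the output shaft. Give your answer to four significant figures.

6.732 Hz

chain 22/79 = 0.27848 → 54.5/0.27848 = 195.7 Hz
gear mesh 137/38 = 3.6053 → 195.7/3.6053 = 54.283 Hz
belt 7.9/5 = 1.58 → 54.283/1.58 = 34.356 Hz
chain 148/29 = 5.1034 → 34.356/5.1034 = 6.732 Hz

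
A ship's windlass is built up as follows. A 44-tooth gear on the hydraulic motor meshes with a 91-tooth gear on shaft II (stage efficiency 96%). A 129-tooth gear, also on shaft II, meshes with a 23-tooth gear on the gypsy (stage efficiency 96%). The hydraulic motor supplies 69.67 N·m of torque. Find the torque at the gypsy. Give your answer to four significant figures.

Gear mesh: ratio = 91/44 = 2.0682; torque at shaft II = 69.67 × 2.0682 × 0.96 = 138.33 N·m.
Gear mesh: ratio = 23/129 = 0.17829; torque at the gypsy = 138.33 × 0.17829 × 0.96 = 23.676 N·m.

23.68 N·m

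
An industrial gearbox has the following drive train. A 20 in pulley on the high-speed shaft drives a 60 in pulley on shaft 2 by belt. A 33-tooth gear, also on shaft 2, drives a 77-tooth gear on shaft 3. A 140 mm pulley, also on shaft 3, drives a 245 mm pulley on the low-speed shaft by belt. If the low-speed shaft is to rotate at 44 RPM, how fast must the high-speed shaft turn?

Overall ratio R = 3 × 2.3333 × 1.75 = 12.25.
Required input speed = output speed × R = 44 × 12.25 = 539 RPM.

539 RPM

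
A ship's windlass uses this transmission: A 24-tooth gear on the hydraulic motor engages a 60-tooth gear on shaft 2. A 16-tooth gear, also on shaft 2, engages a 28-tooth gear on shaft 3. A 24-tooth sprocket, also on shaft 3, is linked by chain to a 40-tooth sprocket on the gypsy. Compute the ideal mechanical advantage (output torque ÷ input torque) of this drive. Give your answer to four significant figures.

7.292

Each stage contributes driven/driver: gear mesh 60/24 = 2.5, gear mesh 28/16 = 1.75, chain 40/24 = 1.6667.
Overall: 2.5 × 1.75 × 1.6667 = 7.2917.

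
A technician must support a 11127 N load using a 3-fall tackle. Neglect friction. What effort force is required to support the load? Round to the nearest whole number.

3709 N

Block-and-tackle MA = number of supporting rope parts = 3.
Effort = load / MA = 11127 / 3 = 3709 N.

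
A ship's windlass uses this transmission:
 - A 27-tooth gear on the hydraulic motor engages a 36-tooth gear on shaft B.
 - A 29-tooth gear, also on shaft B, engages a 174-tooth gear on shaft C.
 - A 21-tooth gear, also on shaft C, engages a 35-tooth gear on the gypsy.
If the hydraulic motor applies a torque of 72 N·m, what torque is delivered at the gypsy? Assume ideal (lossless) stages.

960 N·m

After the gear mesh (36/27): 72 × 1.3333 = 96 N·m
After the gear mesh (174/29): 96 × 6 = 576 N·m
After the gear mesh (35/21): 576 × 1.6667 = 960 N·m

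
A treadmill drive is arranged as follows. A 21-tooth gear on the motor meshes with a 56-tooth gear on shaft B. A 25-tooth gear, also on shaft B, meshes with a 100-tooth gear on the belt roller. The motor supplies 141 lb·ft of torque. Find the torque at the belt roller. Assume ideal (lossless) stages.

Gear mesh: ratio = 56/21 = 2.6667; torque at shaft B = 141 × 2.6667 = 376 lb·ft.
Gear mesh: ratio = 100/25 = 4; torque at the belt roller = 376 × 4 = 1504 lb·ft.

1504 lb·ft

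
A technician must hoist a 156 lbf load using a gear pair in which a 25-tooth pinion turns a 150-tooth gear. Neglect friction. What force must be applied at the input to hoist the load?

26 lbf

Gear pair MA = 150/25 = 6.
Effort = load / MA = 156 / 6 = 26 lbf.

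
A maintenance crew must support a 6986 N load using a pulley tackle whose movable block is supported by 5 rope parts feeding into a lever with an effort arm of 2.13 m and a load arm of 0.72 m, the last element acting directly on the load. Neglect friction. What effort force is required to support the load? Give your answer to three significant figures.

472 N

Block-and-tackle MA = number of supporting rope parts = 5.
Lever MA = effort arm / load arm = 2.13/0.72 = 2.9583.
Combined ideal MA = 5 × 2.9583 = 14.792.
Effort = load / MA = 6986 / 14.792 = 472.29 N.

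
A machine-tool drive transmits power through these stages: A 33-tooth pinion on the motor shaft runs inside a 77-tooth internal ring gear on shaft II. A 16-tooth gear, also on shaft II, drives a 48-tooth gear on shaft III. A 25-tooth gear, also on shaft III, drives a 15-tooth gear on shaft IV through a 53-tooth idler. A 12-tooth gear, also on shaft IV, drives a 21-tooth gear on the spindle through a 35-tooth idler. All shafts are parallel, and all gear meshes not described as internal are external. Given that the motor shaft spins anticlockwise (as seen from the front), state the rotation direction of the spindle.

the motor shaft → shaft II: internal mesh, same direction → CCW.
shaft II → shaft III: external mesh, 1 reversal → CW.
shaft III → shaft IV: driver → idler → driven is 2 external meshes, 2 reversals → CW.
shaft IV → the spindle: driver → idler → driven is 2 external meshes, 2 reversals → CW.
5 reversals in total — an odd number — so the spindle turns opposite to the motor shaft.

clockwise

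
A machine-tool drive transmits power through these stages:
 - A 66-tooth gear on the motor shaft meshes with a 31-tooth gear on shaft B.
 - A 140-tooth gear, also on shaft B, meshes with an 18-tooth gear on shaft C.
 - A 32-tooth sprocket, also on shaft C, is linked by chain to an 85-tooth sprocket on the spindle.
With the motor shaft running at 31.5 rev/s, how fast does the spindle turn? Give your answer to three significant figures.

gear mesh 31/66 = 0.4697 → 31.5/0.4697 = 67.065 rev/s
gear mesh 18/140 = 0.12857 → 67.065/0.12857 = 521.61 rev/s
chain 85/32 = 2.6562 → 521.61/2.6562 = 196.37 rev/s

196 rev/s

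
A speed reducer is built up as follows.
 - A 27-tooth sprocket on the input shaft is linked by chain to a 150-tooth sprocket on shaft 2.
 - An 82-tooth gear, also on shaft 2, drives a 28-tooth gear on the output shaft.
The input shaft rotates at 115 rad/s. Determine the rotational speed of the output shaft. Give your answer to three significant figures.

the input shaft → shaft 2 (chain, 150/27): 115 ÷ 5.5556 = 20.7 rad/s
shaft 2 → the output shaft (gear mesh, 28/82): 20.7 ÷ 0.34146 = 60.621 rad/s

60.6 rad/s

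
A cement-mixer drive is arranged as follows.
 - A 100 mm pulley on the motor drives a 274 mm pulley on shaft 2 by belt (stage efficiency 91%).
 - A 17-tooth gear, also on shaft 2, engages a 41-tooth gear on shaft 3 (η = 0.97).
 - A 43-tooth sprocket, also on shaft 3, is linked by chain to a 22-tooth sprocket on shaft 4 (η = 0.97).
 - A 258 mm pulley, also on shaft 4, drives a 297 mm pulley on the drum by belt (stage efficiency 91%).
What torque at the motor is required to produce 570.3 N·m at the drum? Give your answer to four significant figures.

Overall ratio R = 2.74 × 2.4118 × 0.51163 × 1.1512 = 3.892; overall efficiency η = 0.91 × 0.97 × 0.97 × 0.91 = 0.7792.
Input torque = output torque / (R × η) = 570.3 / (3.892 × 0.7792) = 188.06 N·m.

188.1 N·m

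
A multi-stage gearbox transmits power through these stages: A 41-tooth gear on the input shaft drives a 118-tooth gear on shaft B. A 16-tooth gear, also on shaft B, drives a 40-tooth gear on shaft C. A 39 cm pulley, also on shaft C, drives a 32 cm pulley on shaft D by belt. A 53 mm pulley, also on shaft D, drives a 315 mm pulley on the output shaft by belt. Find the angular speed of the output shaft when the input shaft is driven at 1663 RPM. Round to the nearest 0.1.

the input shaft → shaft B (gear mesh, 118/41): 1663 ÷ 2.878 = 577.82 RPM
shaft B → shaft C (gear mesh, 40/16): 577.82 ÷ 2.5 = 231.13 RPM
shaft C → shaft D (belt, 32/39): 231.13 ÷ 0.82051 = 281.69 RPM
shaft D → the output shaft (belt, 315/53): 281.69 ÷ 5.9434 = 47.395 RPM

47.4 RPM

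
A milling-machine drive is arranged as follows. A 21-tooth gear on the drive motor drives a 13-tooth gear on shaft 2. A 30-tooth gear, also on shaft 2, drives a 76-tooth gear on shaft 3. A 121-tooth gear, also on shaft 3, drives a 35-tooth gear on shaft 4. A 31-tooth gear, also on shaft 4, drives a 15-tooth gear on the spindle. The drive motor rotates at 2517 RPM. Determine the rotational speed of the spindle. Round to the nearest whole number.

gear mesh 13/21 = 0.61905 → 2517/0.61905 = 4065.9 RPM
gear mesh 76/30 = 2.5333 → 4065.9/2.5333 = 1605 RPM
gear mesh 35/121 = 0.28926 → 1605/0.28926 = 5548.6 RPM
gear mesh 15/31 = 0.48387 → 5548.6/0.48387 = 11467 RPM

11467 RPM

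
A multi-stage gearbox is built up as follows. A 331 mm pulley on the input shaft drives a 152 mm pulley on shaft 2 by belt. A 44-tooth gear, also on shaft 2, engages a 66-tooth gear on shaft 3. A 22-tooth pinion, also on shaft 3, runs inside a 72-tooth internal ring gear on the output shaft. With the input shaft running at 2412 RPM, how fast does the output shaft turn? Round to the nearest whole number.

belt 152/331 = 0.45921 → 2412/0.45921 = 5252.4 RPM
gear mesh 66/44 = 1.5 → 5252.4/1.5 = 3501.6 RPM
internal gear 72/22 = 3.2727 → 3501.6/3.2727 = 1069.9 RPM

1070 RPM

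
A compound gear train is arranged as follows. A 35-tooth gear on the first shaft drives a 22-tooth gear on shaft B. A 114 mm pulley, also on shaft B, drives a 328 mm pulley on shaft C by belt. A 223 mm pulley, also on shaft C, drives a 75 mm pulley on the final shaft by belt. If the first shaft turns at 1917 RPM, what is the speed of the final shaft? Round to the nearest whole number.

Gear mesh: ratio = 22/35 = 0.62857, so shaft B turns at 1917 / 0.62857 = 3049.8 RPM.
Belt: ratio = 328/114 = 2.8772, so shaft C turns at 3049.8 / 2.8772 = 1060 RPM.
Belt: ratio = 75/223 = 0.33632, so the final shaft turns at 1060 / 0.33632 = 3151.7 RPM.

3152 RPM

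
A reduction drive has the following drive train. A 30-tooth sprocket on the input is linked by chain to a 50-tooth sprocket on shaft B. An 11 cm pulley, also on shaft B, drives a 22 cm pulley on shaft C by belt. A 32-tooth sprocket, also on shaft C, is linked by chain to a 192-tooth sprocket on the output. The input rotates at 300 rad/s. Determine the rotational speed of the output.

15 rad/s

Chain: ratio = 50/30 = 1.6667, so shaft B turns at 300 / 1.6667 = 180 rad/s.
Belt: ratio = 22/11 = 2, so shaft C turns at 180 / 2 = 90 rad/s.
Chain: ratio = 192/32 = 6, so the output turns at 90 / 6 = 15 rad/s.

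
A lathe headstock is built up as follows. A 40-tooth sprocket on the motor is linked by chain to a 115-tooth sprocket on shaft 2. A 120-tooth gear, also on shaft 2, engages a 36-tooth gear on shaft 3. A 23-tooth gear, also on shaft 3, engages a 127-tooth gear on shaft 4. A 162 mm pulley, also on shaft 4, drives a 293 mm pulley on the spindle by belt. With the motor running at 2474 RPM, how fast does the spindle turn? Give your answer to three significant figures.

the motor → shaft 2 (chain, 115/40): 2474 ÷ 2.875 = 860.52 RPM
shaft 2 → shaft 3 (gear mesh, 36/120): 860.52 ÷ 0.3 = 2868.4 RPM
shaft 3 → shaft 4 (gear mesh, 127/23): 2868.4 ÷ 5.5217 = 519.48 RPM
shaft 4 → the spindle (belt, 293/162): 519.48 ÷ 1.8086 = 287.22 RPM

287 RPM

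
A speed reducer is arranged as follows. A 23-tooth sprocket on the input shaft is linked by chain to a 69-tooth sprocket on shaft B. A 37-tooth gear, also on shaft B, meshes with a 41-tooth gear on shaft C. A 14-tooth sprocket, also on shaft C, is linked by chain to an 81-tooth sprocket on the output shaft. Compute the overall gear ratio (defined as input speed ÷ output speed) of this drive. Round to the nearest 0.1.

19.2

Each stage contributes driven/driver: chain 69/23 = 3, gear mesh 41/37 = 1.1081, chain 81/14 = 5.7857.
Overall: 3 × 1.1081 × 5.7857 = 19.234.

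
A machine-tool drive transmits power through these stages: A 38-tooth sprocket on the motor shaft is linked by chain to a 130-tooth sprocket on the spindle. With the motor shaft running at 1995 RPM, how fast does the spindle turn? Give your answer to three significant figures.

the motor shaft → the spindle (chain, 130/38): 1995 ÷ 3.4211 = 583.15 RPM

583 RPM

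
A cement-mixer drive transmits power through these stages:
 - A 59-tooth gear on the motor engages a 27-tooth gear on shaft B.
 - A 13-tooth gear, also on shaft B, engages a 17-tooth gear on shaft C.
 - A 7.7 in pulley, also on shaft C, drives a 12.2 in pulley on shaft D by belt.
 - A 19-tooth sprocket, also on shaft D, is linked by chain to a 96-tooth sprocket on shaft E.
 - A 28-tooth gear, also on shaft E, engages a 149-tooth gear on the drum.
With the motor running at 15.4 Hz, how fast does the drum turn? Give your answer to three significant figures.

the motor → shaft B (gear mesh, 27/59): 15.4 ÷ 0.45763 = 33.652 Hz
shaft B → shaft C (gear mesh, 17/13): 33.652 ÷ 1.3077 = 25.734 Hz
shaft C → shaft D (belt, 12.2/7.7): 25.734 ÷ 1.5844 = 16.242 Hz
shaft D → shaft E (chain, 96/19): 16.242 ÷ 5.0526 = 3.2145 Hz
shaft E → the drum (gear mesh, 149/28): 3.2145 ÷ 5.3214 = 0.60407 Hz

0.604 Hz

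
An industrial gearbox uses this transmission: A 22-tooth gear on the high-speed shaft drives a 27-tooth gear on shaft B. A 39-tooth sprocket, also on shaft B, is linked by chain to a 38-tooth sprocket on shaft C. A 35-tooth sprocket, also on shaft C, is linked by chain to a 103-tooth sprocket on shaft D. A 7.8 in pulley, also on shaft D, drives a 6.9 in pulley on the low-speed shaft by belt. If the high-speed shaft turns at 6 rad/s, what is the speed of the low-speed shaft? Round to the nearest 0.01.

the high-speed shaft → shaft B (gear mesh, 27/22): 6 ÷ 1.2273 = 4.8889 rad/s
shaft B → shaft C (chain, 38/39): 4.8889 ÷ 0.97436 = 5.0175 rad/s
shaft C → shaft D (chain, 103/35): 5.0175 ÷ 2.9429 = 1.705 rad/s
shaft D → the low-speed shaft (belt, 6.9/7.8): 1.705 ÷ 0.88462 = 1.9274 rad/s

1.93 rad/s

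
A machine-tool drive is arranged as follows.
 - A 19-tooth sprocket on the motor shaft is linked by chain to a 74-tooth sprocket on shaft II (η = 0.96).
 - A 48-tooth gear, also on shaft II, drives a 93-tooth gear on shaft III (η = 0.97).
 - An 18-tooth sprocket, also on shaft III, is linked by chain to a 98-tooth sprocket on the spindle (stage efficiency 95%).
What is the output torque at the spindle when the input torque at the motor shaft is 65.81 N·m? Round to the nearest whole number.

chain 74/19 = 3.8947 → τ = 65.81·3.8947·0.96 = 246.06 N·m
gear mesh 93/48 = 1.9375 → τ = 246.06·1.9375·0.97 = 462.44 N·m
chain 98/18 = 5.4444 → τ = 462.44·5.4444·0.95 = 2391.8 N·m

2392 N·m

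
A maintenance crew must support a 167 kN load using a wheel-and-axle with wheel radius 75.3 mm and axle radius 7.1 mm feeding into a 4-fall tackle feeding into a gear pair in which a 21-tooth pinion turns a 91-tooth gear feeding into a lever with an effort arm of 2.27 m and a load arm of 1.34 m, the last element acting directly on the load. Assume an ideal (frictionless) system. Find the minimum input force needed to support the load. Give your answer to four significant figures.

Wheel-and-axle MA = R/r = 75.3/7.1 = 10.606.
Block-and-tackle MA = number of supporting rope parts = 4.
Gear pair MA = 91/21 = 4.3333.
Lever MA = effort arm / load arm = 2.27/1.34 = 1.694.
Combined ideal MA = 10.606 × 4 × 4.3333 × 1.694 = 311.42.
Effort = load / MA = 167 / 311.42 = 0.53626 kN.

0.5363 kN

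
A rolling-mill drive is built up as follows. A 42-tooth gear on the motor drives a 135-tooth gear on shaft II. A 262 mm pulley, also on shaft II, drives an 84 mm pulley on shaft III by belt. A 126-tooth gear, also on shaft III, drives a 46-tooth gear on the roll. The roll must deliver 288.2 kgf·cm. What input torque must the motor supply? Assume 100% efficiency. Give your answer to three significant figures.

766 kgf·cm

Overall ratio R = 3.2143 × 0.32061 × 0.36508 = 0.37623.
Input torque = output torque / R = 288.2 / 0.37623 = 766.03 kgf·cm.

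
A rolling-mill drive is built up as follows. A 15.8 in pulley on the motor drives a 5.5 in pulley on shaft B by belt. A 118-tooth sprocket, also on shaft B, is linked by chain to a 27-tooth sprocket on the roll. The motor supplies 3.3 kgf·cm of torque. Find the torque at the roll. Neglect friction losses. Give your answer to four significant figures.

Belt: ratio = 5.5/15.8 = 0.3481; torque at shaft B = 3.3 × 0.3481 = 1.1487 kgf·cm.
Chain: ratio = 27/118 = 0.22881; torque at the roll = 1.1487 × 0.22881 = 0.26285 kgf·cm.

0.2628 kgf·cm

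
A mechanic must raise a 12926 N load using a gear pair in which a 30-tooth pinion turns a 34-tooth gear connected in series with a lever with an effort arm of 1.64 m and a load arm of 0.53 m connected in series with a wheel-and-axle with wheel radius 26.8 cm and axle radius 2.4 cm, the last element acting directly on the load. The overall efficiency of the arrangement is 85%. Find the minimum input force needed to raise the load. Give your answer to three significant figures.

388 N

Gear pair MA = 34/30 = 1.1333.
Lever MA = effort arm / load arm = 1.64/0.53 = 3.0943.
Wheel-and-axle MA = R/r = 26.8/2.4 = 11.167.
Combined ideal MA = 1.1333 × 3.0943 × 11.167 = 39.161.
Actual MA = 39.161 × 0.85 = 33.286.
Effort = load / actual MA = 12926 / 33.286 = 388.33 N.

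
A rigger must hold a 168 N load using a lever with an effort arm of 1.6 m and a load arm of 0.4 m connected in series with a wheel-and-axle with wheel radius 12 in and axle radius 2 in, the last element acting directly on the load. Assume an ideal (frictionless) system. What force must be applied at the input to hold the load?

Lever MA = effort arm / load arm = 1.6/0.4 = 4.
Wheel-and-axle MA = R/r = 12/2 = 6.
Combined ideal MA = 4 × 6 = 24.
Effort = load / MA = 168 / 24 = 7 N.

7 N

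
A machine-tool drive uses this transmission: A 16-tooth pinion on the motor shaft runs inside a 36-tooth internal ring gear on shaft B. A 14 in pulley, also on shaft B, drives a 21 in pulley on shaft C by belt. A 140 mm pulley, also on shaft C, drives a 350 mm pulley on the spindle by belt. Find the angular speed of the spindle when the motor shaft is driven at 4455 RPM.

528 RPM

the motor shaft → shaft B (internal gear, 36/16): 4455 ÷ 2.25 = 1980 RPM
shaft B → shaft C (belt, 21/14): 1980 ÷ 1.5 = 1320 RPM
shaft C → the spindle (belt, 350/140): 1320 ÷ 2.5 = 528 RPM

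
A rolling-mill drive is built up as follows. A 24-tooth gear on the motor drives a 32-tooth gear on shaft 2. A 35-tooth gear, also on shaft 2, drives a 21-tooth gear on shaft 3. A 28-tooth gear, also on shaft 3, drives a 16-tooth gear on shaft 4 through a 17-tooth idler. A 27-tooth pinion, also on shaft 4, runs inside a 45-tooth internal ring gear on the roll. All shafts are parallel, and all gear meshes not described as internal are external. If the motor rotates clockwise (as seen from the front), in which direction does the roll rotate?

the motor → shaft 2: external mesh, 1 reversal → CCW.
shaft 2 → shaft 3: external mesh, 1 reversal → CW.
shaft 3 → shaft 4: driver → idler → driven is 2 external meshes, 2 reversals → CW.
shaft 4 → the roll: internal mesh, same direction → CW.
4 reversals in total — an even number — so the roll turns the same way as the motor.

clockwise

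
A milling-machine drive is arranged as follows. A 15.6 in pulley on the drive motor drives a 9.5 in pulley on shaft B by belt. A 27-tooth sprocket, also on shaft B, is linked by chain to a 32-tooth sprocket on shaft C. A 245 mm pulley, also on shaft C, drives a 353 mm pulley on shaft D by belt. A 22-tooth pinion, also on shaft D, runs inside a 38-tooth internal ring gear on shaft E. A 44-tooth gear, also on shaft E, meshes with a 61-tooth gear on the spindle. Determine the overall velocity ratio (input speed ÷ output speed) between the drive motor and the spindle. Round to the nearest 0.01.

2.49

Each stage contributes driven/driver: belt 9.5/15.6 = 0.60897, chain 32/27 = 1.1852, belt 353/245 = 1.4408, internal gear 38/22 = 1.7273, gear mesh 61/44 = 1.3864.
Overall: 0.60897 × 1.1852 × 1.4408 × 1.7273 × 1.3864 = 2.4902.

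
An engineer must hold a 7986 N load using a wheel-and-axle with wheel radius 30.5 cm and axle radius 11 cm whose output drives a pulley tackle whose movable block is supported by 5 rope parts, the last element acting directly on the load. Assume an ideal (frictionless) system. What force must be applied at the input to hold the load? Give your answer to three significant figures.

576 N

Wheel-and-axle MA = R/r = 30.5/11 = 2.7727.
Block-and-tackle MA = number of supporting rope parts = 5.
Combined ideal MA = 2.7727 × 5 = 13.864.
Effort = load / MA = 7986 / 13.864 = 576.04 N.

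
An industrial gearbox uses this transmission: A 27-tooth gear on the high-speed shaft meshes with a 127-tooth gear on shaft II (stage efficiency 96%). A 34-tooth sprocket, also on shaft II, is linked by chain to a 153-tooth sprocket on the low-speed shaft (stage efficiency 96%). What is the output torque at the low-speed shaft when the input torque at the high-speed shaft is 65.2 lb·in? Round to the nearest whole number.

Gear mesh: ratio = 127/27 = 4.7037; torque at shaft II = 65.2 × 4.7037 × 0.96 = 294.41 lb·in.
Chain: ratio = 153/34 = 4.5; torque at the low-speed shaft = 294.41 × 4.5 × 0.96 = 1271.9 lb·in.

1272 lb·in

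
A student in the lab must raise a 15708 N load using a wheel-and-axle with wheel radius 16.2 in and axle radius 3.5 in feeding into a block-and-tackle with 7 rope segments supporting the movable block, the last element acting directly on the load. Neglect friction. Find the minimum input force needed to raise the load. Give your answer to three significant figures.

Wheel-and-axle MA = R/r = 16.2/3.5 = 4.6286.
Block-and-tackle MA = number of supporting rope parts = 7.
Combined ideal MA = 4.6286 × 7 = 32.4.
Effort = load / MA = 15708 / 32.4 = 484.81 N.

485 N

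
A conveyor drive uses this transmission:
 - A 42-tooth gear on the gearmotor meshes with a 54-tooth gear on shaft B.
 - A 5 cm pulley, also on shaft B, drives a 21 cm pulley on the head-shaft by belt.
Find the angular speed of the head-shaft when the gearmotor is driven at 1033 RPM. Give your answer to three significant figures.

Gear mesh: ratio = 54/42 = 1.2857, so shaft B turns at 1033 / 1.2857 = 803.44 RPM.
Belt: ratio = 21/5 = 4.2, so the head-shaft turns at 803.44 / 4.2 = 191.3 RPM.

191 RPM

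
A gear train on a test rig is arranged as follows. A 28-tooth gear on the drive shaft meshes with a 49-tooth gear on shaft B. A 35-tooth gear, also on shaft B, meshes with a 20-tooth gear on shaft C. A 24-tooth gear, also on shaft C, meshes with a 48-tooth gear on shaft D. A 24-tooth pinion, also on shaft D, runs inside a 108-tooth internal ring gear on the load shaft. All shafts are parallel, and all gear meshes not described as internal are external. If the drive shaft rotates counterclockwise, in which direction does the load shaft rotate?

the drive shaft → shaft B: external mesh, 1 reversal → CW.
shaft B → shaft C: external mesh, 1 reversal → CCW.
shaft C → shaft D: external mesh, 1 reversal → CW.
shaft D → the load shaft: internal mesh, same direction → CW.
3 reversals in total — an odd number — so the load shaft turns opposite to the drive shaft.

clockwise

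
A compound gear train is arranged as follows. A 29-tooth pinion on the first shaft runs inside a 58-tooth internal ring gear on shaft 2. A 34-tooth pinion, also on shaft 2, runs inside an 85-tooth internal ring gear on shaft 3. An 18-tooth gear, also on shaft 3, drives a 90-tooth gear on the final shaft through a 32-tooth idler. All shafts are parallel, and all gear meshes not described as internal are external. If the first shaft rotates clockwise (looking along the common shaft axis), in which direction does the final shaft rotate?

clockwise

the first shaft → shaft 2: internal mesh, same direction → CW.
shaft 2 → shaft 3: internal mesh, same direction → CW.
shaft 3 → the final shaft: driver → idler → driven is 2 external meshes, 2 reversals → CW.
2 reversals in total — an even number — so the final shaft turns the same way as the first shaft.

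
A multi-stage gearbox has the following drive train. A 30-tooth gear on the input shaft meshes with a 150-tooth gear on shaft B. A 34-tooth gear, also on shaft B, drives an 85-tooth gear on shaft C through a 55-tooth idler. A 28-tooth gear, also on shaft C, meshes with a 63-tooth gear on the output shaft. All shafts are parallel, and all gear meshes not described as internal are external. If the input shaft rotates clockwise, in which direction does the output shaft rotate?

clockwise

the input shaft → shaft B: external mesh, 1 reversal → CCW.
shaft B → shaft C: driver → idler → driven is 2 external meshes, 2 reversals → CCW.
shaft C → the output shaft: external mesh, 1 reversal → CW.
4 reversals in total — an even number — so the output shaft turns the same way as the input shaft.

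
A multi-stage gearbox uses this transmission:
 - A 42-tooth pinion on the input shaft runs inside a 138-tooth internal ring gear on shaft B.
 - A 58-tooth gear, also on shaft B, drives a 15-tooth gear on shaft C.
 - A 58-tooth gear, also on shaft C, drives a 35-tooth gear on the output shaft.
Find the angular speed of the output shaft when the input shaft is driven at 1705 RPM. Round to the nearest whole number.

3325 RPM

the input shaft → shaft B (internal gear, 138/42): 1705 ÷ 3.2857 = 518.91 RPM
shaft B → shaft C (gear mesh, 15/58): 518.91 ÷ 0.25862 = 2006.5 RPM
shaft C → the output shaft (gear mesh, 35/58): 2006.5 ÷ 0.60345 = 3325 RPM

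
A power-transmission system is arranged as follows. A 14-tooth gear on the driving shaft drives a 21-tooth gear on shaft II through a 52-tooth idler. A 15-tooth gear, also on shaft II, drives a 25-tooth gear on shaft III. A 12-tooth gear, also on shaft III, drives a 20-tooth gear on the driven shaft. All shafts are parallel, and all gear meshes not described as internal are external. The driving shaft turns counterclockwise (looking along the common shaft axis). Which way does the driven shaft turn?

the driving shaft → shaft II: driver → idler → driven is 2 external meshes, 2 reversals → CCW.
shaft II → shaft III: external mesh, 1 reversal → CW.
shaft III → the driven shaft: external mesh, 1 reversal → CCW.
4 reversals in total — an even number — so the driven shaft turns the same way as the driving shaft.

counterclockwise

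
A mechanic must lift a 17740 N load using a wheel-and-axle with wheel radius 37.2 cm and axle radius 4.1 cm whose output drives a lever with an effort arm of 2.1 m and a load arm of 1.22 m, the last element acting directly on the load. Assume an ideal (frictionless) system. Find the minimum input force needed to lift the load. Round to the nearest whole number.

1136 N

Wheel-and-axle MA = R/r = 37.2/4.1 = 9.0732.
Lever MA = effort arm / load arm = 2.1/1.22 = 1.7213.
Combined ideal MA = 9.0732 × 1.7213 = 15.618.
Effort = load / MA = 17740 / 15.618 = 1135.9 N.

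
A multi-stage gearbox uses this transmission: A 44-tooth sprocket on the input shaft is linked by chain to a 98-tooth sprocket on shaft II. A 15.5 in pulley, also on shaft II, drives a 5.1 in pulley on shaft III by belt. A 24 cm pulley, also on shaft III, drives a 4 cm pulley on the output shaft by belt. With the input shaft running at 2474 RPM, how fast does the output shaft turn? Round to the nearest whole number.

Chain: ratio = 98/44 = 2.2273, so shaft II turns at 2474 / 2.2273 = 1110.8 RPM.
Belt: ratio = 5.1/15.5 = 0.32903, so shaft III turns at 1110.8 / 0.32903 = 3375.9 RPM.
Belt: ratio = 4/24 = 0.16667, so the output shaft turns at 3375.9 / 0.16667 = 20255 RPM.

20255 RPM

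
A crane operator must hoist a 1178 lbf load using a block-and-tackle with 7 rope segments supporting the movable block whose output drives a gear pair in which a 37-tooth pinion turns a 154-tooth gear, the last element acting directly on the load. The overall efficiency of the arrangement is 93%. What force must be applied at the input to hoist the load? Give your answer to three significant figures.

43.5 lbf

Block-and-tackle MA = number of supporting rope parts = 7.
Gear pair MA = 154/37 = 4.1622.
Combined ideal MA = 7 × 4.1622 = 29.135.
Actual MA = 29.135 × 0.93 = 27.096.
Effort = load / actual MA = 1178 / 27.096 = 43.476 lbf.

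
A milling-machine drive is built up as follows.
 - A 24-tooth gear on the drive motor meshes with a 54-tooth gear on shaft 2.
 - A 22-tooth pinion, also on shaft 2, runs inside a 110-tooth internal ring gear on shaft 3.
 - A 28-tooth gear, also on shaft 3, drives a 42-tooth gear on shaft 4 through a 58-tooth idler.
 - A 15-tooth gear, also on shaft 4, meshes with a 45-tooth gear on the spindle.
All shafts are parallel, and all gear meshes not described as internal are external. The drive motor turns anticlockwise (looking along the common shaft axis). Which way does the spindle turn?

the drive motor → shaft 2: external mesh, 1 reversal → CW.
shaft 2 → shaft 3: internal mesh, same direction → CW.
shaft 3 → shaft 4: driver → idler → driven is 2 external meshes, 2 reversals → CW.
shaft 4 → the spindle: external mesh, 1 reversal → CCW.
4 reversals in total — an even number — so the spindle turns the same way as the drive motor.

anticlockwise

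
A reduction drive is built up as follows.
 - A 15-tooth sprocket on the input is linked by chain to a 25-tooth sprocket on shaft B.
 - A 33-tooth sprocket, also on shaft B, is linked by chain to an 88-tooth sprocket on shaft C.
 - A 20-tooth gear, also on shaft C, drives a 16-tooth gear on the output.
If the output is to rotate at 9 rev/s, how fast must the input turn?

Overall ratio R = 1.6667 × 2.6667 × 0.8 = 3.5556.
Required input speed = output speed × R = 9 × 3.5556 = 32 rev/s.

32 rev/s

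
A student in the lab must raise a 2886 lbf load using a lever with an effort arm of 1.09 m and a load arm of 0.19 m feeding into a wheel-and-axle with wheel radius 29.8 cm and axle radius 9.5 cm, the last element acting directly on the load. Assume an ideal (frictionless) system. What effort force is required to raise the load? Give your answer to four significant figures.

Lever MA = effort arm / load arm = 1.09/0.19 = 5.7368.
Wheel-and-axle MA = R/r = 29.8/9.5 = 3.1368.
Combined ideal MA = 5.7368 × 3.1368 = 17.996.
Effort = load / MA = 2886 / 17.996 = 160.37 lbf.

160.4 lbf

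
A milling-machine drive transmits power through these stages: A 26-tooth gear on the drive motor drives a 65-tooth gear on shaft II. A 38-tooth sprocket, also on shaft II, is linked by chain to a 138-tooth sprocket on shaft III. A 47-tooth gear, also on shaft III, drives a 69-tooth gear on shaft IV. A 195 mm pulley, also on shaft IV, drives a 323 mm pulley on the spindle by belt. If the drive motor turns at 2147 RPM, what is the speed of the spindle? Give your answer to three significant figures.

gear mesh 65/26 = 2.5 → 2147/2.5 = 858.8 RPM
chain 138/38 = 3.6316 → 858.8/3.6316 = 236.48 RPM
gear mesh 69/47 = 1.4681 → 236.48/1.4681 = 161.08 RPM
belt 323/195 = 1.6564 → 161.08/1.6564 = 97.247 RPM

97.2 RPM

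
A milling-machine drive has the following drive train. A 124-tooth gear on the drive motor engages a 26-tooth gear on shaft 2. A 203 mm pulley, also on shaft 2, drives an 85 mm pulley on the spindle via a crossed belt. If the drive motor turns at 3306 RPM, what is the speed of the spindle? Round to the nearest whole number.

Gear mesh: ratio = 26/124 = 0.20968, so shaft 2 turns at 3306 / 0.20968 = 15767 RPM.
Belt: ratio = 85/203 = 0.41872, so the spindle turns at 15767 / 0.41872 = 37655 RPM.

37655 RPM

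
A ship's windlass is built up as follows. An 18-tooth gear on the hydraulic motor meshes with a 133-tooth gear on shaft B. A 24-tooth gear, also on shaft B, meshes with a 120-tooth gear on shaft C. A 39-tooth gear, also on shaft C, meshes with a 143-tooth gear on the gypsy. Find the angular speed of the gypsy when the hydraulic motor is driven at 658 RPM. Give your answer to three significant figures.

gear mesh 133/18 = 7.3889 → 658/7.3889 = 89.053 RPM
gear mesh 120/24 = 5 → 89.053/5 = 17.811 RPM
gear mesh 143/39 = 3.6667 → 17.811/3.6667 = 4.8574 RPM

4.86 RPM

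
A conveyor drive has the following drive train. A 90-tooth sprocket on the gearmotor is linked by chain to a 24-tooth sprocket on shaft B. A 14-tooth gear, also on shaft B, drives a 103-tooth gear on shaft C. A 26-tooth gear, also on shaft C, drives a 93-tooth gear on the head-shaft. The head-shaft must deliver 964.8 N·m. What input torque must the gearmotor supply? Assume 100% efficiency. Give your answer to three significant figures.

137 N·m

Overall ratio R = 0.26667 × 7.3571 × 3.5769 = 7.0176.
Input torque = output torque / R = 964.8 / 7.0176 = 137.48 N·m.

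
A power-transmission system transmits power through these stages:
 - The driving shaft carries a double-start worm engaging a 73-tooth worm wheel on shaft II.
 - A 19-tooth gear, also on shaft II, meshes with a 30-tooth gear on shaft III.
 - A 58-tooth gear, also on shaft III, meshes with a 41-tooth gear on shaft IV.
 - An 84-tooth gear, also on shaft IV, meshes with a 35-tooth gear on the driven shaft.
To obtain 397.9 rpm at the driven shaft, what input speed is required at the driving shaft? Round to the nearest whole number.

6754 rpm

Overall ratio R = 36.5 × 1.5789 × 0.7069 × 0.41667 = 16.975.
Required input speed = output speed × R = 397.9 × 16.975 = 6754.3 rpm.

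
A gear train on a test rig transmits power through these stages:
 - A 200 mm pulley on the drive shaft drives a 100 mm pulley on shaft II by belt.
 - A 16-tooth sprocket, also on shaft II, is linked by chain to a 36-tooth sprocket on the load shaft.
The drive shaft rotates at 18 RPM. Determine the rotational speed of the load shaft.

Belt: ratio = 100/200 = 0.5, so shaft II turns at 18 / 0.5 = 36 RPM.
Chain: ratio = 36/16 = 2.25, so the load shaft turns at 36 / 2.25 = 16 RPM.

16 RPM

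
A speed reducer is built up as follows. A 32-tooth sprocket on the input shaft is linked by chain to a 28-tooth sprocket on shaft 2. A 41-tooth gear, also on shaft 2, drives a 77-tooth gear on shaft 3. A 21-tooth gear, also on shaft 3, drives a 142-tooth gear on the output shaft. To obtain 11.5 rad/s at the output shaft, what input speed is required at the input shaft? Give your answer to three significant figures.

128 rad/s

Overall ratio R = 0.875 × 1.878 × 6.7619 = 11.112.
Required input speed = output speed × R = 11.5 × 11.112 = 127.79 rad/s.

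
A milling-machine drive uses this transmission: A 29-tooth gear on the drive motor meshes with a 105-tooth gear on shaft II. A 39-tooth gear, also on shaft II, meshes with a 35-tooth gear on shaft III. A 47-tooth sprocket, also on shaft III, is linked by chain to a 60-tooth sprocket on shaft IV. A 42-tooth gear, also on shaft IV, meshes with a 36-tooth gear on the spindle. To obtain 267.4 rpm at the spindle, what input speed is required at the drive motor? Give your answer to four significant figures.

Overall ratio R = 3.6207 × 0.89744 × 1.2766 × 0.85714 = 3.5555.
Required input speed = output speed × R = 267.4 × 3.5555 = 950.74 rpm.

950.7 rpm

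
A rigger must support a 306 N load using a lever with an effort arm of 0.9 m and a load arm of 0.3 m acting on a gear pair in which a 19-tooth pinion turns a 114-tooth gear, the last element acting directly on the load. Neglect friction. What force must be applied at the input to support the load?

17 N

Lever MA = effort arm / load arm = 0.9/0.3 = 3.
Gear pair MA = 114/19 = 6.
Combined ideal MA = 3 × 6 = 18.
Effort = load / MA = 306 / 18 = 17 N.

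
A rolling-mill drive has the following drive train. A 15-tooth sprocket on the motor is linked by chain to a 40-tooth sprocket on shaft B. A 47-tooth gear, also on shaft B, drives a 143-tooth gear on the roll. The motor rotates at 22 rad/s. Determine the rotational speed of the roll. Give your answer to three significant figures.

chain 40/15 = 2.6667 → 22/2.6667 = 8.25 rad/s
gear mesh 143/47 = 3.0426 → 8.25/3.0426 = 2.7115 rad/s

2.71 rad/s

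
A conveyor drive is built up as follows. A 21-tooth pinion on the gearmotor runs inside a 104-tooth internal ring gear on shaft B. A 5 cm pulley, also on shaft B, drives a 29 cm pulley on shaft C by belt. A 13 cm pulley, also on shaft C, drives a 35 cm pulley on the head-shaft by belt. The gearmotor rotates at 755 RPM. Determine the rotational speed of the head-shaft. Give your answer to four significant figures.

Internal gear: ratio = 104/21 = 4.9524, so shaft B turns at 755 / 4.9524 = 152.45 RPM.
Belt: ratio = 29/5 = 5.8, so shaft C turns at 152.45 / 5.8 = 26.285 RPM.
Belt: ratio = 35/13 = 2.6923, so the head-shaft turns at 26.285 / 2.6923 = 9.7629 RPM.

9.763 RPM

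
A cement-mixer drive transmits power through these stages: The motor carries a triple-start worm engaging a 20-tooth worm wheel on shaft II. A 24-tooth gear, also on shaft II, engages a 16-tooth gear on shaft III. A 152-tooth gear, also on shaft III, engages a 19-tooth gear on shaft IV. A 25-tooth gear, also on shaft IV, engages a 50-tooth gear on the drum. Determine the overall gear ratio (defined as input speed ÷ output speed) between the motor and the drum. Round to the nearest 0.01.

Each stage contributes driven/driver: worm 20/3 = 6.6667, gear mesh 16/24 = 0.66667, gear mesh 19/152 = 0.125, gear mesh 50/25 = 2.
Overall: 6.6667 × 0.66667 × 0.125 × 2 = 1.1111.

1.11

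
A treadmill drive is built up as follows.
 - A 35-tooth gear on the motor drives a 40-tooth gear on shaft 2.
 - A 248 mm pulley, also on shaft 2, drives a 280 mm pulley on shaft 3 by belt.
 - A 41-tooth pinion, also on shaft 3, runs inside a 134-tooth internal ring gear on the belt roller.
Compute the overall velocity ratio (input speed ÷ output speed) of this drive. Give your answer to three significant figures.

Each stage contributes driven/driver: gear mesh 40/35 = 1.1429, belt 280/248 = 1.129, internal gear 134/41 = 3.2683.
Overall: 1.1429 × 1.129 × 3.2683 = 4.2172.

4.22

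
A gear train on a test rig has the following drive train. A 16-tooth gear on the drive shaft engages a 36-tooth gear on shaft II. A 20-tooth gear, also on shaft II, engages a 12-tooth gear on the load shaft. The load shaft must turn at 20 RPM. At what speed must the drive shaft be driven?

27 RPM

Overall ratio R = 2.25 × 0.6 = 1.35.
Required input speed = output speed × R = 20 × 1.35 = 27 RPM.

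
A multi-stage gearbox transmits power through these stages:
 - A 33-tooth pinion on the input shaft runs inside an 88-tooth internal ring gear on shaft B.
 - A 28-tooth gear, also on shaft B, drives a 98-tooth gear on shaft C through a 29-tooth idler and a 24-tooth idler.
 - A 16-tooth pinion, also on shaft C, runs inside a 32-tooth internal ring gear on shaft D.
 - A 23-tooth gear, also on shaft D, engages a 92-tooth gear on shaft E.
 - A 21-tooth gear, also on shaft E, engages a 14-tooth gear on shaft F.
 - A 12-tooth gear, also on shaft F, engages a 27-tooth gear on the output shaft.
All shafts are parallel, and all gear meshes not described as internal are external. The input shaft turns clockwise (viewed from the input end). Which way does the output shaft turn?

the input shaft → shaft B: internal mesh, same direction → CW.
shaft B → shaft C: driver → idler → idler → driven is 3 external meshes, 3 reversals → CCW.
shaft C → shaft D: internal mesh, same direction → CCW.
shaft D → shaft E: external mesh, 1 reversal → CW.
shaft E → shaft F: external mesh, 1 reversal → CCW.
shaft F → the output shaft: external mesh, 1 reversal → CW.
6 reversals in total — an even number — so the output shaft turns the same way as the input shaft.

clockwise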